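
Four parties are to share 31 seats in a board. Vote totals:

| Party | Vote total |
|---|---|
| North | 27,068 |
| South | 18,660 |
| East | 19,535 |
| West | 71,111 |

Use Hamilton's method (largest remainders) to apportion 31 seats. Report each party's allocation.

Total 136374; standard divisor 136374/31 ≈ 4399.161.
Standard quotas: North 6.1530, South 4.2417, East 4.4406, West 16.1647.
Lower quotas: North 6, South 4, East 4, West 16 (sum 30, leaving 1 seat).
Remainders in descending order: East 0.4406, South 0.2417, West 0.1647, North 0.1530.
Largest remainder: East receives the extra seat.

North: 6, South: 4, East: 5, West: 16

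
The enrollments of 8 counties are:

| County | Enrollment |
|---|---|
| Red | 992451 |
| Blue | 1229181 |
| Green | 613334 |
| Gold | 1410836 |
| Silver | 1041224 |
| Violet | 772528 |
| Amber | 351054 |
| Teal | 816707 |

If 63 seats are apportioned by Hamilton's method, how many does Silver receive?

Total 7227315; standard divisor 7227315/63 ≈ 114719.286.
Standard quotas: Red 8.6511, Blue 10.7147, Green 5.3464, Gold 12.2982, Silver 9.0763, Violet 6.7341, Amber 3.0601, Teal 7.1192.
Lower quotas: Red 8, Blue 10, Green 5, Gold 12, Silver 9, Violet 6, Amber 3, Teal 7 (sum 60, leaving 3 seats).
Remainders in descending order: Violet 0.7341, Blue 0.7147, Red 0.6511, Green 0.3464, Gold 0.2982, Teal 0.1192, Silver 0.0763, Amber 0.0601.
The surplus seats go to Violet, Blue, Red.
Silver receives 9.

9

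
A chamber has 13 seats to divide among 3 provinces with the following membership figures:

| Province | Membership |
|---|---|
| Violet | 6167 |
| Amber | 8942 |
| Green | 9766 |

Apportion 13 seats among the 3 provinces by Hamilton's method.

Standard divisor: 24875 ÷ 13 ≈ 1913.462.
Standard quotas: Violet 3.2230, Amber 4.6732, Green 5.1038.
Lower quotas: Violet 3, Amber 4, Green 5 (sum 12, leaving 1 seat).
Remainders in descending order: Amber 0.6732, Violet 0.2230, Green 0.1038.
Largest remainder: Amber receives the extra seat.

Violet 3, Amber 5, Green 5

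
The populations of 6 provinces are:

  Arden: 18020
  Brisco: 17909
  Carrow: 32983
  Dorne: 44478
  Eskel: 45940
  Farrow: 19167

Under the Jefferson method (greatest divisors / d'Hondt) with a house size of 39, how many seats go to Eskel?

Standard divisor 178497/39 ≈ 4576.846; standard quotas: Arden 3.937, Brisco 3.913, Carrow 7.206, Dorne 9.718, Eskel 10.037, Farrow 4.188.
Rounding down gives 3, 3, 7, 9, 10, 4 = 36 seats, so the divisor must be adjusted.
With modified divisor 4300: modified quotas Arden 4.191, Brisco 4.165, Carrow 7.670, Dorne 10.344, Eskel 10.684, Farrow 4.457.
Rounding down: Arden 4, Brisco 4, Carrow 7, Dorne 10, Eskel 10, Farrow 4 (total 39).
Eskel receives 10.

10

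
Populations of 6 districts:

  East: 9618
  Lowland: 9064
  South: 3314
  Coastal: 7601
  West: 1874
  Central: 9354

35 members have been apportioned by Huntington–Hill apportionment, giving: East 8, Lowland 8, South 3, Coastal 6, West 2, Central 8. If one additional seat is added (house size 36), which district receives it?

Coastal

Priority for the next seat is population ÷ (√(s·(s+1))).
Priorities: East 1133.492, Lowland 1068.203, South 956.669, Coastal 1172.860, West 765.057, Central 1102.379.
Highest priority: Coastal.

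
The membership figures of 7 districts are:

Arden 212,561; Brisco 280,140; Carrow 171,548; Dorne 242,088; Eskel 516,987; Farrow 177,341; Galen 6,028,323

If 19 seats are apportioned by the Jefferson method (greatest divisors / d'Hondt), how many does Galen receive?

18

Standard divisor 7628988/19 ≈ 401525.684; standard quotas: Arden 0.529, Brisco 0.698, Carrow 0.427, Dorne 0.603, Eskel 1.288, Farrow 0.442, Galen 15.014.
Rounding down gives 0, 0, 0, 0, 1, 0, 15 = 16 seats, so the divisor must be adjusted.
With modified divisor 326100: modified quotas Arden 0.652, Brisco 0.859, Carrow 0.526, Dorne 0.742, Eskel 1.585, Farrow 0.544, Galen 18.486.
Rounding down: Arden 0, Brisco 0, Carrow 0, Dorne 0, Eskel 1, Farrow 0, Galen 18 (total 19).
Galen receives 18.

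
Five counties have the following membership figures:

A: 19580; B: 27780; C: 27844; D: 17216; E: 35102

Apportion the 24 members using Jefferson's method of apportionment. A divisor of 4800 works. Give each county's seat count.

A=4; B=5; C=5; D=3; E=7

With modified divisor 4800: modified quotas A 4.079, B 5.787, C 5.801, D 3.587, E 7.313.
Rounding down: A 4, B 5, C 5, D 3, E 7 (total 24).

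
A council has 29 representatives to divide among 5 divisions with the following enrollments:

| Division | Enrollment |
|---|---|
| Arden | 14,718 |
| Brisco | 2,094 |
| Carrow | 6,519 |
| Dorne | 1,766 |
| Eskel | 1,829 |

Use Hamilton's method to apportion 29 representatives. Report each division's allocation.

Arden: 16; Brisco: 2; Carrow: 7; Dorne: 2; Eskel: 2

The standard divisor is 26926/29 ≈ 928.483.
Standard quotas: Arden 15.8517, Brisco 2.2553, Carrow 7.0211, Dorne 1.9020, Eskel 1.9699.
Lower quotas: Arden 15, Brisco 2, Carrow 7, Dorne 1, Eskel 1 (sum 26, leaving 3 seats).
Remainders in descending order: Eskel 0.9699, Dorne 0.9020, Arden 0.8517, Brisco 0.2553, Carrow 0.0211.
The surplus seats go to Eskel, Dorne, Arden.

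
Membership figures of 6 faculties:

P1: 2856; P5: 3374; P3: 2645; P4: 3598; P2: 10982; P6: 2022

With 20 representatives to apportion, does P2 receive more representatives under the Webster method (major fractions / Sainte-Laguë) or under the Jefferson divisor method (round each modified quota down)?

Webster: P1 2, P5 3, P3 2, P4 3, P2 8, P6 2.
Jefferson: P1 2, P5 3, P3 2, P4 3, P2 9, P6 1.
P2 gets 8 under Webster and 9 under Jefferson.

Jefferson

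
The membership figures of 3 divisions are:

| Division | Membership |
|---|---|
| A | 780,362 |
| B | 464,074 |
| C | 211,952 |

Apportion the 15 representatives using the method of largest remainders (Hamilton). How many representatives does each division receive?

A: 8, B: 5, C: 2

The standard divisor is 1456388/15 ≈ 97092.533.
Standard quotas: A 8.0373, B 4.7797, C 2.1830.
Lower quotas: A 8, B 4, C 2 (sum 14, leaving 1 seat).
Remainders in descending order: B 0.7797, C 0.1830, A 0.0373.
Largest remainder: B receives the extra seat.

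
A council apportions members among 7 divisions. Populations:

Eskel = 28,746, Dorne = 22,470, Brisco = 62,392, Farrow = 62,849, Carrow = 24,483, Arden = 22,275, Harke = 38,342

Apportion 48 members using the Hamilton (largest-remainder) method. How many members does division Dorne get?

The standard divisor is 261557/48 ≈ 5449.104.
Standard quotas: Eskel 5.2754, Dorne 4.1236, Brisco 11.4500, Farrow 11.5338, Carrow 4.4930, Arden 4.0878, Harke 7.0364.
Lower quotas: Eskel 5, Dorne 4, Brisco 11, Farrow 11, Carrow 4, Arden 4, Harke 7 (sum 46, leaving 2 seats).
Remainders in descending order: Farrow 0.5338, Carrow 0.4930, Brisco 0.4500, Eskel 0.2754, Dorne 0.1236, Arden 0.0878, Harke 0.0364.
Largest remainders: Farrow, Carrow receive the extra seats.
Dorne receives 4.

4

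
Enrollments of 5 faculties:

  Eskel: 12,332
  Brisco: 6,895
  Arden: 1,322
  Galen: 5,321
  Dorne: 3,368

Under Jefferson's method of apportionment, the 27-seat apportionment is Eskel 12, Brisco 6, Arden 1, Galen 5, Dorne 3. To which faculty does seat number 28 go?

Brisco

Priority for the next seat is population ÷ (current seats + 1).
Priorities: Eskel 948.615, Brisco 985.000, Arden 661.000, Galen 886.833, Dorne 842.000.
Highest priority: Brisco.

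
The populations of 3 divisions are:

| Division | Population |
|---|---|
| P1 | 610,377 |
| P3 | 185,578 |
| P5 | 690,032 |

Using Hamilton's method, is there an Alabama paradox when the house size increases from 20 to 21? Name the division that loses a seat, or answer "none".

At 20 seats: P1 8, P3 3, P5 9.
At 21 seats: P1 9, P3 2, P5 10.
P3 drops from 3 to 2.

P3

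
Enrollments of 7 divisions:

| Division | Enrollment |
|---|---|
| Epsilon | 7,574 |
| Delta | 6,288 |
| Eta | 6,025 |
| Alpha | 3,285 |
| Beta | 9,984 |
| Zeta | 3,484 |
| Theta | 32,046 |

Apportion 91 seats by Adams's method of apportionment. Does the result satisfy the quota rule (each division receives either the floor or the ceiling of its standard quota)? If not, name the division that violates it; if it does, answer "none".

Standard quotas: Epsilon 10.035, Delta 8.331, Eta 7.982, Alpha 4.352, Beta 13.227, Zeta 4.616, Theta 42.457.
Adams allocation: Epsilon 10, Delta 9, Eta 8, Alpha 5, Beta 13, Zeta 5, Theta 41.
Theta has quota 42.457 (lower 42, upper 43) but receives 41 — outside the quota interval.

Theta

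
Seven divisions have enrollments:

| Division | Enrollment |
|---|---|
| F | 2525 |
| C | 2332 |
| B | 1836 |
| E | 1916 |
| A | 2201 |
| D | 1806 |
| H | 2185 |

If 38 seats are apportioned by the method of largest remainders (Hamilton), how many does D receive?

Total 14801; standard divisor 14801/38 ≈ 389.5.
Standard quotas: F 6.483, C 5.987, B 4.714, E 4.919, A 5.651, D 4.637, H 5.610.
Lower quotas: F 6, C 5, B 4, E 4, A 5, D 4, H 5 (sum 33, leaving 5 seats).
Remainders in descending order: C 0.987, E 0.919, B 0.714, A 0.651, D 0.637, H 0.610, F 0.483.
Largest remainders: C, E, B, A, D receive the extra seats.
D receives 5.

5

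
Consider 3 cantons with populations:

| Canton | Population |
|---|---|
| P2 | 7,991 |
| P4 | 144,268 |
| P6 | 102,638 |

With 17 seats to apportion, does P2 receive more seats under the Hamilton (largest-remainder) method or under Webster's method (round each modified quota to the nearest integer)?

Hamilton: P2 0, P4 10, P6 7.
Webster: P2 1, P4 9, P6 7.
P2 gets 0 under Hamilton and 1 under Webster.

Webster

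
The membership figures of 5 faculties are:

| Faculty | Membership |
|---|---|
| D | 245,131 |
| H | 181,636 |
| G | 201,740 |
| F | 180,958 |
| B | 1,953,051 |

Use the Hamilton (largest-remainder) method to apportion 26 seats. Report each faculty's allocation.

The standard divisor is 2762516/26 ≈ 106250.615.
Standard quotas: D 2.3071, H 1.7095, G 1.8987, F 1.7031, B 18.3816.
Lower quotas: D 2, H 1, G 1, F 1, B 18 (sum 23, leaving 3 seats).
Remainders in descending order: G 0.8987, H 0.7095, F 0.7031, B 0.3816, D 0.3071.
The surplus seats go to G, H, F.

D 2; H 2; G 2; F 2; B 18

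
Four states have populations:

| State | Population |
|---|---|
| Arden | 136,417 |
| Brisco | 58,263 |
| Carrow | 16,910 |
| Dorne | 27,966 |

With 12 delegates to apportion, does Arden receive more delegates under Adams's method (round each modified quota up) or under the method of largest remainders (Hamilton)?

Hamilton

Adams: Arden 6, Brisco 3, Carrow 1, Dorne 2.
Hamilton: Arden 7, Brisco 3, Carrow 1, Dorne 1.
Arden gets 6 under Adams and 7 under Hamilton.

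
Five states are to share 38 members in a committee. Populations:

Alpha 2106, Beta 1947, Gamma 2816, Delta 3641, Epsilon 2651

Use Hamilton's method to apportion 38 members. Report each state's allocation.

Total 13161; standard divisor 13161/38 ≈ 346.342.
Standard quotas: Alpha 6.081, Beta 5.622, Gamma 8.131, Delta 10.513, Epsilon 7.654.
Lower quotas: Alpha 6, Beta 5, Gamma 8, Delta 10, Epsilon 7 (sum 36, leaving 2 seats).
Remainders in descending order: Epsilon 0.654, Beta 0.622, Delta 0.513, Gamma 0.131, Alpha 0.081.
Largest remainders: Epsilon, Beta receive the extra seats.

Alpha: 6, Beta: 6, Gamma: 8, Delta: 10, Epsilon: 8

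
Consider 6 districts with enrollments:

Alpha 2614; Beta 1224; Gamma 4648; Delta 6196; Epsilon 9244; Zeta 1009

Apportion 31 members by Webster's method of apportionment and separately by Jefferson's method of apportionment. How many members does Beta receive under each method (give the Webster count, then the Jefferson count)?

Webster: Alpha 3, Beta 2, Gamma 6, Delta 8, Epsilon 11, Zeta 1.
Jefferson: Alpha 3, Beta 1, Gamma 6, Delta 8, Epsilon 12, Zeta 1.
Beta gets 2 under Webster and 1 under Jefferson.

2 and 1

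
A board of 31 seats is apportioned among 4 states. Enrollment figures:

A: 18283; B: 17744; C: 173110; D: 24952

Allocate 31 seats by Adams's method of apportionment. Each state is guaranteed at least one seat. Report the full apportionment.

A 3, B 3, C 21, D 4

Standard divisor 234089/31 ≈ 7551.258; standard quotas: A 2.421, B 2.350, C 22.925, D 3.304.
Rounding up gives 3, 3, 23, 4 = 33 seats, so the divisor must be adjusted.
With modified divisor 8258.13: modified quotas A 2.214, B 2.149, C 20.962, D 3.022.
Rounding up: A 3, B 3, C 21, D 4 (total 31).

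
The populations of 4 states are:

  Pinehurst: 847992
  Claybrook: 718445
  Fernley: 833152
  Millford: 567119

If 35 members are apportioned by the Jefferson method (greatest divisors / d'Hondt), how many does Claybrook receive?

8

Standard divisor 2966708/35 ≈ 84763.086; standard quotas: Pinehurst 10.004, Claybrook 8.476, Fernley 9.829, Millford 6.691.
Rounding down gives 10, 8, 9, 6 = 33 seats, so the divisor must be adjusted.
With modified divisor 80400: modified quotas Pinehurst 10.547, Claybrook 8.936, Fernley 10.363, Millford 7.054.
Rounding down: Pinehurst 10, Claybrook 8, Fernley 10, Millford 7 (total 35).
Claybrook receives 8.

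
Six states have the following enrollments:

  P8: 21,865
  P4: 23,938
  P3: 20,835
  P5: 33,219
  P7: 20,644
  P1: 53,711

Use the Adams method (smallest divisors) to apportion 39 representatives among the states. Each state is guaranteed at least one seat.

Standard divisor 174212/39 ≈ 4466.974; standard quotas: P8 4.895, P4 5.359, P3 4.664, P5 7.437, P7 4.621, P1 12.024.
Rounding up gives 5, 6, 5, 8, 5, 13 = 42 seats, so the divisor must be adjusted.
With modified divisor 4840: modified quotas P8 4.518, P4 4.946, P3 4.305, P5 6.863, P7 4.265, P1 11.097.
Rounding up: P8 5, P4 5, P3 5, P5 7, P7 5, P1 12 (total 39).

P8 5, P4 5, P3 5, P5 7, P7 5, P1 12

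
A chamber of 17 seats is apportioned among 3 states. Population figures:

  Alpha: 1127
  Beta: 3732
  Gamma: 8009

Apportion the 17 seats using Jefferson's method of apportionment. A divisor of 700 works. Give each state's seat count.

Alpha 1, Beta 5, Gamma 11

With modified divisor 700: modified quotas Alpha 1.610, Beta 5.331, Gamma 11.441.
Rounding down: Alpha 1, Beta 5, Gamma 11 (total 17).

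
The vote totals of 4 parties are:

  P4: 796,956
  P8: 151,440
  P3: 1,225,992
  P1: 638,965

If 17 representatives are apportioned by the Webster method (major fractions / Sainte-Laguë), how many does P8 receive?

1

Standard divisor 2813353/17 ≈ 165491.353; standard quotas: P4 4.816, P8 0.915, P3 7.408, P1 3.861.
Rounding to the nearest integer gives P4 5, P8 1, P3 7, P1 4 — total 17, matching the house size, so no adjustment is needed.
P8 receives 1.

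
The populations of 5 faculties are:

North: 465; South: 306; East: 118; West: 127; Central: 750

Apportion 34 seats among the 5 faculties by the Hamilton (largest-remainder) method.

North=9, South=6, East=2, West=3, Central=14

Total 1766; standard divisor 1766/34 ≈ 51.941.
Standard quotas: North 8.952, South 5.891, East 2.272, West 2.445, Central 14.439.
Lower quotas: North 8, South 5, East 2, West 2, Central 14 (sum 31, leaving 3 seats).
Remainders in descending order: North 0.952, South 0.891, West 0.445, Central 0.439, East 0.272.
The surplus seats go to North, South, West.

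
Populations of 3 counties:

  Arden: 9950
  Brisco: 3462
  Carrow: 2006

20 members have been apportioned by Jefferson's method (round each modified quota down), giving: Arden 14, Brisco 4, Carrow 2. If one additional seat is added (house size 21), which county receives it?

Priority for the next seat is population ÷ (current seats + 1).
Priorities: Arden 663.333, Brisco 692.400, Carrow 668.667.
Highest priority: Brisco.

Brisco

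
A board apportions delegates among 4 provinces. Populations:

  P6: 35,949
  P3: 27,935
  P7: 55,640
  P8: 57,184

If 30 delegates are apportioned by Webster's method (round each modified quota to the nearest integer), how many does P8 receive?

Standard divisor 176708/30 ≈ 5890.267; standard quotas: P6 6.103, P3 4.743, P7 9.446, P8 9.708.
Rounding to the nearest integer gives P6 6, P3 5, P7 9, P8 10 — total 30, matching the house size, so no adjustment is needed.
P8 receives 10.

10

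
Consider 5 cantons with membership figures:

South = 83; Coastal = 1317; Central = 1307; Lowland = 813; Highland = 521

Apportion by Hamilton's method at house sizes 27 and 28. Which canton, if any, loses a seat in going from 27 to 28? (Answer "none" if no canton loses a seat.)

At 27 seats: South 1, Coastal 9, Central 9, Lowland 5, Highland 3.
At 28 seats: South 0, Coastal 9, Central 9, Lowland 6, Highland 4.
South drops from 1 to 0.

South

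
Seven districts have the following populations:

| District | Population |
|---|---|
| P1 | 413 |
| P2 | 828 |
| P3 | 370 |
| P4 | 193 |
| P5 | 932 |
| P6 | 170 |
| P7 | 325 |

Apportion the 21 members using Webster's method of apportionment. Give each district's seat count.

P1 3, P2 6, P3 2, P4 1, P5 6, P6 1, P7 2

Standard divisor 3231/21 ≈ 153.857; standard quotas: P1 2.684, P2 5.382, P3 2.405, P4 1.254, P5 6.058, P6 1.105, P7 2.112.
Rounding to the nearest integer gives 3, 5, 2, 1, 6, 1, 2 = 20 seats, so the divisor must be adjusted.
With modified divisor 149.3: modified quotas P1 2.766, P2 5.546, P3 2.478, P4 1.293, P5 6.242, P6 1.139, P7 2.177.
Rounding to the nearest integer: P1 3, P2 6, P3 2, P4 1, P5 6, P6 1, P7 2 (total 21).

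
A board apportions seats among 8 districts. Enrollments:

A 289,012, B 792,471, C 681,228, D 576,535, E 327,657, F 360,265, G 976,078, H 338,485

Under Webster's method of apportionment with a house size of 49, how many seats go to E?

4

Standard divisor 4341731/49 ≈ 88606.755; standard quotas: A 3.262, B 8.944, C 7.688, D 6.507, E 3.698, F 4.066, G 11.016, H 3.820.
Rounding to the nearest integer gives 3, 9, 8, 7, 4, 4, 11, 4 = 50 seats, so the divisor must be adjusted.
With modified divisor 89800: modified quotas A 3.218, B 8.825, C 7.586, D 6.420, E 3.649, F 4.012, G 10.869, H 3.769.
Rounding to the nearest integer: A 3, B 9, C 8, D 6, E 4, F 4, G 11, H 4 (total 49).
E receives 4.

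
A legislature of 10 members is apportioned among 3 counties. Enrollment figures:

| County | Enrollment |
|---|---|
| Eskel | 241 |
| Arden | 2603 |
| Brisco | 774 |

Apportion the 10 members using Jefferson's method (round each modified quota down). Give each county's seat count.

Eskel: 0; Arden: 8; Brisco: 2

Standard divisor 3618/10 ≈ 361.8; standard quotas: Eskel 0.666, Arden 7.195, Brisco 2.139.
Rounding down gives 0, 7, 2 = 9 seats, so the divisor must be adjusted.
With modified divisor 300: modified quotas Eskel 0.803, Arden 8.677, Brisco 2.580.
Rounding down: Eskel 0, Arden 8, Brisco 2 (total 10).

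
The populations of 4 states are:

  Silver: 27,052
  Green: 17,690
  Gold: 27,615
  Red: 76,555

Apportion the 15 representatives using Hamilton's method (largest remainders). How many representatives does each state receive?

Standard divisor: 148912 ÷ 15 ≈ 9927.467.
Standard quotas: Silver 2.7250, Green 1.7819, Gold 2.7817, Red 7.7114.
Lower quotas: Silver 2, Green 1, Gold 2, Red 7 (sum 12, leaving 3 seats).
Remainders in descending order: Green 0.7819, Gold 0.7817, Silver 0.7250, Red 0.7114.
Largest remainders: Green, Gold, Silver receive the extra seats.

Silver=3, Green=2, Gold=3, Red=7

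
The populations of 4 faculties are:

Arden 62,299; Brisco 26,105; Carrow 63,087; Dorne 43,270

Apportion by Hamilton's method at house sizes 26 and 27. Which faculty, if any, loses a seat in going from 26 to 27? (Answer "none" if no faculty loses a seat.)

Brisco

At 26 seats: Arden 8, Brisco 4, Carrow 8, Dorne 6.
At 27 seats: Arden 9, Brisco 3, Carrow 9, Dorne 6.
Brisco drops from 4 to 3.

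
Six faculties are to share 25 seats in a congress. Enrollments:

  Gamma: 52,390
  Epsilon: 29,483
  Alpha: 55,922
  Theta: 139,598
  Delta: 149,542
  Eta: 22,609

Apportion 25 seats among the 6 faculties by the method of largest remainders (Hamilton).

Gamma 3, Epsilon 2, Alpha 3, Theta 8, Delta 8, Eta 1

Standard divisor: 449544 ÷ 25 ≈ 17981.76.
Standard quotas: Gamma 2.9135, Epsilon 1.6396, Alpha 3.1099, Theta 7.7633, Delta 8.3163, Eta 1.2573.
Lower quotas: Gamma 2, Epsilon 1, Alpha 3, Theta 7, Delta 8, Eta 1 (sum 22, leaving 3 seats).
Remainders in descending order: Gamma 0.9135, Theta 0.7633, Epsilon 0.6396, Delta 0.3163, Eta 0.2573, Alpha 0.1099.
The surplus seats go to Gamma, Theta, Epsilon.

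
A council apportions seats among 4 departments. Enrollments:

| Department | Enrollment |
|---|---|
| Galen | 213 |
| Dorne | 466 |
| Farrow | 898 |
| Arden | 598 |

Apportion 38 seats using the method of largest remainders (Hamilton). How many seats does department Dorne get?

Total 2175; standard divisor 2175/38 ≈ 57.237.
Standard quotas: Galen 3.721, Dorne 8.142, Farrow 15.689, Arden 10.448.
Lower quotas: Galen 3, Dorne 8, Farrow 15, Arden 10 (sum 36, leaving 2 seats).
Remainders in descending order: Galen 0.721, Farrow 0.689, Arden 0.448, Dorne 0.142.
The surplus seats go to Galen, Farrow.
Dorne receives 8.

8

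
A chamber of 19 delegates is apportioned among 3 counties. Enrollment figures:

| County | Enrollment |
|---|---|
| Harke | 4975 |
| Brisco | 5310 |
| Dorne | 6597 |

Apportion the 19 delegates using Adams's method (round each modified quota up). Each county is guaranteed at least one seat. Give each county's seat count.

Standard divisor 16882/19 ≈ 888.526; standard quotas: Harke 5.599, Brisco 5.976, Dorne 7.425.
Rounding up gives 6, 6, 8 = 20 seats, so the divisor must be adjusted.
With modified divisor 970: modified quotas Harke 5.129, Brisco 5.474, Dorne 6.801.
Rounding up: Harke 6, Brisco 6, Dorne 7 (total 19).

Harke=6; Brisco=6; Dorne=7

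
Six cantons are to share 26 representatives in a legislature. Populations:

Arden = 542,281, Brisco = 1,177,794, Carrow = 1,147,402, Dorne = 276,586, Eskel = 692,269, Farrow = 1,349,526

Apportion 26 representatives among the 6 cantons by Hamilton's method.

Arden 3, Brisco 6, Carrow 6, Dorne 1, Eskel 3, Farrow 7

The standard divisor is 5185858/26 ≈ 199456.077.
Standard quotas: Arden 2.7188, Brisco 5.9050, Carrow 5.7527, Dorne 1.3867, Eskel 3.4708, Farrow 6.7660.
Lower quotas: Arden 2, Brisco 5, Carrow 5, Dorne 1, Eskel 3, Farrow 6 (sum 22, leaving 4 seats).
Remainders in descending order: Brisco 0.9050, Farrow 0.7660, Carrow 0.7527, Arden 0.7188, Eskel 0.4708, Dorne 0.3867.
Largest remainders: Brisco, Farrow, Carrow, Arden receive the extra seats.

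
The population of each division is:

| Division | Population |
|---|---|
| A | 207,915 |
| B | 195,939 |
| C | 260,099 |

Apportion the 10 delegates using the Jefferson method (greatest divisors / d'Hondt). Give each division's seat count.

Standard divisor 663953/10 ≈ 66395.3; standard quotas: A 3.131, B 2.951, C 3.917.
Rounding down gives 3, 2, 3 = 8 seats, so the divisor must be adjusted.
With modified divisor 58500: modified quotas A 3.554, B 3.349, C 4.446.
Rounding down: A 3, B 3, C 4 (total 10).

A=3; B=3; C=4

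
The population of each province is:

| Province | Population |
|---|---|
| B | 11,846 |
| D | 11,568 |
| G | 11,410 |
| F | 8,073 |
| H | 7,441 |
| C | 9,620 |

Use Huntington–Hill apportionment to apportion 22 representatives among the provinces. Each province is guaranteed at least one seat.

B 4; D 4; G 4; F 3; H 3; C 4

With divisor 2713: modified quotas B 4.366, D 4.264, G 4.206, F 2.976, H 2.743, C 3.546.
Geometric-mean thresholds: B √(4·5)=4.472, D √(4·5)=4.472, G √(4·5)=4.472, F √(2·3)=2.449, H √(2·3)=2.449, C √(3·4)=3.464.
Each quota rounded against its threshold gives B 4, D 4, G 4, F 3, H 3, C 4 (total 22).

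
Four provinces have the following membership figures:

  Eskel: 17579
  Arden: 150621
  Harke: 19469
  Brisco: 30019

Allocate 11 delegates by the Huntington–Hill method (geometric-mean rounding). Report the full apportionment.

Eskel 1, Arden 7, Harke 1, Brisco 2

With divisor 20677: modified quotas Eskel 0.850, Arden 7.284, Harke 0.942, Brisco 1.452.
Geometric-mean thresholds: Eskel (min 1), Arden √(7·8)=7.483, Harke (min 1), Brisco √(1·2)=1.414.
Each quota rounded against its threshold gives Eskel 1, Arden 7, Harke 1, Brisco 2 (total 11).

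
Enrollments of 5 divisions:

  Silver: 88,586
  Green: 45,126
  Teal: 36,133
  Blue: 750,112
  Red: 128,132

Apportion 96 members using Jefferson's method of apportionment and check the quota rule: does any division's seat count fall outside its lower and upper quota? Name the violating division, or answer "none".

Blue

Standard quotas: Silver 8.114, Green 4.133, Teal 3.310, Blue 68.707, Red 11.736.
Jefferson allocation: Silver 8, Green 4, Teal 3, Blue 70, Red 11.
Blue has quota 68.707 (lower 68, upper 69) but receives 70 — outside the quota interval.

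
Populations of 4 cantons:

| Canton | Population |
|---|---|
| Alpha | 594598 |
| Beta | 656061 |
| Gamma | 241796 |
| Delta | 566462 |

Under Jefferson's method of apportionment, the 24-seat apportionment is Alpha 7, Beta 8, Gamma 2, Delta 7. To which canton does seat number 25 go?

Gamma

Priority for the next seat is population ÷ (current seats + 1).
Priorities: Alpha 74324.750, Beta 72895.667, Gamma 80598.667, Delta 70807.750.
Highest priority: Gamma.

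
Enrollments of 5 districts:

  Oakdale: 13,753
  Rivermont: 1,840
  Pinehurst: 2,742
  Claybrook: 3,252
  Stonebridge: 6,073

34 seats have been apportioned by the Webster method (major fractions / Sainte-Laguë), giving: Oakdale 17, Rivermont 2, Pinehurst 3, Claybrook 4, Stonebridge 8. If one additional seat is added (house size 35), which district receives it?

Priority for the next seat is population ÷ (current seats + 0.5).
Priorities: Oakdale 785.886, Rivermont 736.000, Pinehurst 783.429, Claybrook 722.667, Stonebridge 714.471.
Highest priority: Oakdale.

Oakdale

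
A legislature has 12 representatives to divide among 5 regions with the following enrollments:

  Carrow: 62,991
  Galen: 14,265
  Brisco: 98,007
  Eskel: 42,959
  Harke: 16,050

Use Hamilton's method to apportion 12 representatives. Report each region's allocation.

Standard divisor: 234272 ÷ 12 ≈ 19522.667.
Standard quotas: Carrow 3.2266, Galen 0.7307, Brisco 5.0202, Eskel 2.2005, Harke 0.8221.
Lower quotas: Carrow 3, Galen 0, Brisco 5, Eskel 2, Harke 0 (sum 10, leaving 2 seats).
Remainders in descending order: Harke 0.8221, Galen 0.7307, Carrow 0.2266, Eskel 0.2005, Brisco 0.0202.
The surplus seats go to Harke, Galen.

Carrow 3, Galen 1, Brisco 5, Eskel 2, Harke 1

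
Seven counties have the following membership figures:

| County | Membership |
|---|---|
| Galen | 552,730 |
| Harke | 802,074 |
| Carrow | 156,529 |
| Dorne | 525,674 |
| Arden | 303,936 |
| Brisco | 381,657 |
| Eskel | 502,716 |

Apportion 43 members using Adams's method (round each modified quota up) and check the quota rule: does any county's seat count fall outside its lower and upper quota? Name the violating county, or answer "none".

none

Standard quotas: Galen 7.369, Harke 10.693, Carrow 2.087, Dorne 7.008, Arden 4.052, Brisco 5.088, Eskel 6.702.
Adams allocation: Galen 7, Harke 11, Carrow 2, Dorne 7, Arden 4, Brisco 5, Eskel 7.
Every allocation lies between the lower and upper quota.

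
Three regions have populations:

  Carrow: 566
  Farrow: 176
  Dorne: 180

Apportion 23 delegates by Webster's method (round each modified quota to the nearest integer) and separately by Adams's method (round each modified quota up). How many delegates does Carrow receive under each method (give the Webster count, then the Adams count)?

14 and 13

Webster: Carrow 14, Farrow 4, Dorne 5.
Adams: Carrow 13, Farrow 5, Dorne 5.
Carrow gets 14 under Webster and 13 under Adams.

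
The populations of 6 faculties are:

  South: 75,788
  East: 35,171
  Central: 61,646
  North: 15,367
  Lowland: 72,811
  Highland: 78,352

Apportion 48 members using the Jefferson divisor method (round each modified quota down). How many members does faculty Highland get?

Standard divisor 339135/48 ≈ 7065.312; standard quotas: South 10.727, East 4.978, Central 8.725, North 2.175, Lowland 10.305, Highland 11.090.
Rounding down gives 10, 4, 8, 2, 10, 11 = 45 seats, so the divisor must be adjusted.
With modified divisor 6700: modified quotas South 11.312, East 5.249, Central 9.201, North 2.294, Lowland 10.867, Highland 11.694.
Rounding down: South 11, East 5, Central 9, North 2, Lowland 10, Highland 11 (total 48).
Highland receives 11.

11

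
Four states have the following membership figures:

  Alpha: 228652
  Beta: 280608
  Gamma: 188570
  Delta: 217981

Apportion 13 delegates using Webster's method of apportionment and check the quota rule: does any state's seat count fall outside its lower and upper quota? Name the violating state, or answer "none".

none

Standard quotas: Alpha 3.246, Beta 3.983, Gamma 2.677, Delta 3.094.
Webster allocation: Alpha 3, Beta 4, Gamma 3, Delta 3.
Every allocation lies between the lower and upper quota.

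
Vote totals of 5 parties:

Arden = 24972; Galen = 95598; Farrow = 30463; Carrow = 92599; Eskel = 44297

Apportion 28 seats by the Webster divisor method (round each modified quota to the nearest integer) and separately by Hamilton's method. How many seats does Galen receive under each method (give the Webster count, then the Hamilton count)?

10 and 9

Webster: Arden 2, Galen 10, Farrow 3, Carrow 9, Eskel 4.
Hamilton: Arden 3, Galen 9, Farrow 3, Carrow 9, Eskel 4.
Galen gets 10 under Webster and 9 under Hamilton.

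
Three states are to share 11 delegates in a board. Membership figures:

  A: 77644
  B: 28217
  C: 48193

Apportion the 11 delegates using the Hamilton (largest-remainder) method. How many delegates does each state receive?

Total 154054; standard divisor 154054/11 ≈ 14004.909.
Standard quotas: A 5.5441, B 2.0148, C 3.4412.
Lower quotas: A 5, B 2, C 3 (sum 10, leaving 1 seat).
Remainders in descending order: A 0.5441, C 0.4412, B 0.0148.
The surplus seat goes to A.

A 6, B 2, C 3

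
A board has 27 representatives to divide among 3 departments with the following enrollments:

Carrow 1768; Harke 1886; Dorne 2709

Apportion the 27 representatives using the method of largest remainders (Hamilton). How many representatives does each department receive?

Carrow 8, Harke 8, Dorne 11

Standard divisor: 6363 ÷ 27 ≈ 235.667.
Standard quotas: Carrow 7.502, Harke 8.003, Dorne 11.495.
Lower quotas: Carrow 7, Harke 8, Dorne 11 (sum 26, leaving 1 seat).
Remainders in descending order: Carrow 0.502, Dorne 0.495, Harke 0.003.
The surplus seat goes to Carrow.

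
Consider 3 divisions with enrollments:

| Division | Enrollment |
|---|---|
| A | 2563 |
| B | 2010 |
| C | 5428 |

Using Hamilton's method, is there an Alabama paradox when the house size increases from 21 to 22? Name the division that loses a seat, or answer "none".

none

At 21 seats: A 5, B 4, C 12.
At 22 seats: A 6, B 4, C 12.
No division's allocation decreased.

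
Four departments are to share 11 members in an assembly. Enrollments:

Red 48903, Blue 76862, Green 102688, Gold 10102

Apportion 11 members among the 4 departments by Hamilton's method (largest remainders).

The standard divisor is 238555/11 ≈ 21686.818.
Standard quotas: Red 2.2550, Blue 3.5442, Green 4.7350, Gold 0.4658.
Lower quotas: Red 2, Blue 3, Green 4, Gold 0 (sum 9, leaving 2 seats).
Remainders in descending order: Green 0.7350, Blue 0.5442, Gold 0.4658, Red 0.2550.
Largest remainders: Green, Blue receive the extra seats.

Red: 2, Blue: 4, Green: 5, Gold: 0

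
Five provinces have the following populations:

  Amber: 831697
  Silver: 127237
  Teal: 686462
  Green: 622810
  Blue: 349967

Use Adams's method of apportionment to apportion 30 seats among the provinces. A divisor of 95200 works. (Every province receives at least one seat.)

Amber: 9; Silver: 2; Teal: 8; Green: 7; Blue: 4

With modified divisor 95200: modified quotas Amber 8.736, Silver 1.337, Teal 7.211, Green 6.542, Blue 3.676.
Rounding up: Amber 9, Silver 2, Teal 8, Green 7, Blue 4 (total 30).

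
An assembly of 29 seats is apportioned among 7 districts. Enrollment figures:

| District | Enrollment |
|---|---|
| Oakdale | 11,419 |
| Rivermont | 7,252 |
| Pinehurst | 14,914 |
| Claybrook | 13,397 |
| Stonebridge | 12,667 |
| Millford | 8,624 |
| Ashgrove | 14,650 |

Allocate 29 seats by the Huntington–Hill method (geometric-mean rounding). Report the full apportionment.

With divisor 2897: modified quotas Oakdale 3.942, Rivermont 2.503, Pinehurst 5.148, Claybrook 4.624, Stonebridge 4.372, Millford 2.977, Ashgrove 5.057.
Geometric-mean thresholds: Oakdale √(3·4)=3.464, Rivermont √(2·3)=2.449, Pinehurst √(5·6)=5.477, Claybrook √(4·5)=4.472, Stonebridge √(4·5)=4.472, Millford √(2·3)=2.449, Ashgrove √(5·6)=5.477.
Each quota rounded against its threshold gives Oakdale 4, Rivermont 3, Pinehurst 5, Claybrook 5, Stonebridge 4, Millford 3, Ashgrove 5 (total 29).

Oakdale=4, Rivermont=3, Pinehurst=5, Claybrook=5, Stonebridge=4, Millford=3, Ashgrove=5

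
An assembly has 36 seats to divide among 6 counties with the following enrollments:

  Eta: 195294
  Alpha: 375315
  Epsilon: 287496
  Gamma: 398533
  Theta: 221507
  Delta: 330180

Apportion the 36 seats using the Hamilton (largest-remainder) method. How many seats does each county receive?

The standard divisor is 1808325/36 ≈ 50231.25.
Standard quotas: Eta 3.8879, Alpha 7.4717, Epsilon 5.7234, Gamma 7.9340, Theta 4.4097, Delta 6.5732.
Lower quotas: Eta 3, Alpha 7, Epsilon 5, Gamma 7, Theta 4, Delta 6 (sum 32, leaving 4 seats).
Remainders in descending order: Gamma 0.9340, Eta 0.8879, Epsilon 0.7234, Delta 0.5732, Alpha 0.4717, Theta 0.4097.
Largest remainders: Gamma, Eta, Epsilon, Delta receive the extra seats.

Eta=4, Alpha=7, Epsilon=6, Gamma=8, Theta=4, Delta=7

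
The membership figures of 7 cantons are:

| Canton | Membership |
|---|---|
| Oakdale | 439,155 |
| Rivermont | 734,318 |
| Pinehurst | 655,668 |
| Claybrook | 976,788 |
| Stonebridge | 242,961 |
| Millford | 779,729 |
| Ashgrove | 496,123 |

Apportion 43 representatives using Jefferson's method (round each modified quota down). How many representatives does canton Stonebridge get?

2

Standard divisor 4324742/43 ≈ 100575.395; standard quotas: Oakdale 4.366, Rivermont 7.301, Pinehurst 6.519, Claybrook 9.712, Stonebridge 2.416, Millford 7.753, Ashgrove 4.933.
Rounding down gives 4, 7, 6, 9, 2, 7, 4 = 39 seats, so the divisor must be adjusted.
With modified divisor 92700: modified quotas Oakdale 4.737, Rivermont 7.921, Pinehurst 7.073, Claybrook 10.537, Stonebridge 2.621, Millford 8.411, Ashgrove 5.352.
Rounding down: Oakdale 4, Rivermont 7, Pinehurst 7, Claybrook 10, Stonebridge 2, Millford 8, Ashgrove 5 (total 43).
Stonebridge receives 2.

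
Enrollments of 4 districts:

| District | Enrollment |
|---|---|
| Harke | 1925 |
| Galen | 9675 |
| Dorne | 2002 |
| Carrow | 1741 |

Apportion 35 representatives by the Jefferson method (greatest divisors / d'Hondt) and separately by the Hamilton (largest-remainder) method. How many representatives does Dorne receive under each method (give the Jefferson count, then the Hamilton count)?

4 and 5

Jefferson: Harke 4, Galen 23, Dorne 4, Carrow 4.
Hamilton: Harke 4, Galen 22, Dorne 5, Carrow 4.
Dorne gets 4 under Jefferson and 5 under Hamilton.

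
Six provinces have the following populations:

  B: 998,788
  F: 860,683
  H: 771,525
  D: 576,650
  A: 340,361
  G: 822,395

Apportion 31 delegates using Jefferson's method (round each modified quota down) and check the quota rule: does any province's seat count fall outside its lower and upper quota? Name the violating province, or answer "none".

none

Standard quotas: B 7.085, F 6.105, H 5.473, D 4.090, A 2.414, G 5.833.
Jefferson allocation: B 7, F 6, H 6, D 4, A 2, G 6.
Every allocation lies between the lower and upper quota.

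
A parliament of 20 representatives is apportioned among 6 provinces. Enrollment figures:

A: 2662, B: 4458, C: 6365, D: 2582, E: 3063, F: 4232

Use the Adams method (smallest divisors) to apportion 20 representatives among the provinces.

Standard divisor 23362/20 ≈ 1168.1; standard quotas: A 2.279, B 3.816, C 5.449, D 2.210, E 2.622, F 3.623.
Rounding up gives 3, 4, 6, 3, 3, 4 = 23 seats, so the divisor must be adjusted.
With modified divisor 1400: modified quotas A 1.901, B 3.184, C 4.546, D 1.844, E 2.188, F 3.023.
Rounding up: A 2, B 4, C 5, D 2, E 3, F 4 (total 20).

A=2; B=4; C=5; D=2; E=3; F=4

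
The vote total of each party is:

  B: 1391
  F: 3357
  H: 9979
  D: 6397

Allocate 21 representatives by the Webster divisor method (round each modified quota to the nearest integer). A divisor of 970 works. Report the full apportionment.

With modified divisor 970: modified quotas B 1.434, F 3.461, H 10.288, D 6.595.
Rounding to the nearest integer: B 1, F 3, H 10, D 7 (total 21).

B=1; F=3; H=10; D=7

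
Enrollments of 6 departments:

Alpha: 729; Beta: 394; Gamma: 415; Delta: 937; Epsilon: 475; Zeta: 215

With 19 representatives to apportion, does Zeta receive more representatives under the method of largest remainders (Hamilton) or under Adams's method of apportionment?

Adams

Hamilton: Alpha 4, Beta 2, Gamma 3, Delta 6, Epsilon 3, Zeta 1.
Adams: Alpha 4, Beta 2, Gamma 3, Delta 5, Epsilon 3, Zeta 2.
Zeta gets 1 under Hamilton and 2 under Adams.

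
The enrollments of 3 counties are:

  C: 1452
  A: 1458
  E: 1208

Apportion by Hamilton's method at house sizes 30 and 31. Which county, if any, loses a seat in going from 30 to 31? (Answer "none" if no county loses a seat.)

none

At 30 seats: C 10, A 11, E 9.
At 31 seats: C 11, A 11, E 9.
No county's allocation decreased.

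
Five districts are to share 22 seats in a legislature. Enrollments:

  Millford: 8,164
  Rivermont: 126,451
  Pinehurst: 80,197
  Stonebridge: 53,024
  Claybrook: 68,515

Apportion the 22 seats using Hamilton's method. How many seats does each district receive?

Millford 1; Rivermont 8; Pinehurst 5; Stonebridge 3; Claybrook 5

Standard divisor: 336351 ÷ 22 ≈ 15288.682.
Standard quotas: Millford 0.5340, Rivermont 8.2709, Pinehurst 5.2455, Stonebridge 3.4682, Claybrook 4.4814.
Lower quotas: Millford 0, Rivermont 8, Pinehurst 5, Stonebridge 3, Claybrook 4 (sum 20, leaving 2 seats).
Remainders in descending order: Millford 0.5340, Claybrook 0.4814, Stonebridge 0.4682, Rivermont 0.2709, Pinehurst 0.2455.
Largest remainders: Millford, Claybrook receive the extra seats.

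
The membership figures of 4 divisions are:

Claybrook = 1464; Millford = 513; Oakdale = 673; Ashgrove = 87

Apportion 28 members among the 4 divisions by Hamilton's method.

Total 2737; standard divisor 2737/28 ≈ 97.75.
Standard quotas: Claybrook 14.977, Millford 5.248, Oakdale 6.885, Ashgrove 0.890.
Lower quotas: Claybrook 14, Millford 5, Oakdale 6, Ashgrove 0 (sum 25, leaving 3 seats).
Remainders in descending order: Claybrook 0.977, Ashgrove 0.890, Oakdale 0.885, Millford 0.248.
Largest remainders: Claybrook, Ashgrove, Oakdale receive the extra seats.

Claybrook 15; Millford 5; Oakdale 7; Ashgrove 1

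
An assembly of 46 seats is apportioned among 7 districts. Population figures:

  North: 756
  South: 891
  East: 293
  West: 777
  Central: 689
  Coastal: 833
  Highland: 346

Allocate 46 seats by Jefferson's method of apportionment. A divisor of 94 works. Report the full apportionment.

With modified divisor 94: modified quotas North 8.043, South 9.479, East 3.117, West 8.266, Central 7.330, Coastal 8.862, Highland 3.681.
Rounding down: North 8, South 9, East 3, West 8, Central 7, Coastal 8, Highland 3 (total 46).

North 8, South 9, East 3, West 8, Central 7, Coastal 8, Highland 3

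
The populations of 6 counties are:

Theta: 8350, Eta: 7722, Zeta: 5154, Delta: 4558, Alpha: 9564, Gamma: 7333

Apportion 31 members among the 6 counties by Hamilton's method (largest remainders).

Standard divisor: 42681 ÷ 31 ≈ 1376.806.
Standard quotas: Theta 6.0648, Eta 5.6086, Zeta 3.7434, Delta 3.3106, Alpha 6.9465, Gamma 5.3261.
Lower quotas: Theta 6, Eta 5, Zeta 3, Delta 3, Alpha 6, Gamma 5 (sum 28, leaving 3 seats).
Remainders in descending order: Alpha 0.9465, Zeta 0.7434, Eta 0.6086, Gamma 0.3261, Delta 0.3106, Theta 0.0648.
Largest remainders: Alpha, Zeta, Eta receive the extra seats.

Theta: 6, Eta: 6, Zeta: 4, Delta: 3, Alpha: 7, Gamma: 5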